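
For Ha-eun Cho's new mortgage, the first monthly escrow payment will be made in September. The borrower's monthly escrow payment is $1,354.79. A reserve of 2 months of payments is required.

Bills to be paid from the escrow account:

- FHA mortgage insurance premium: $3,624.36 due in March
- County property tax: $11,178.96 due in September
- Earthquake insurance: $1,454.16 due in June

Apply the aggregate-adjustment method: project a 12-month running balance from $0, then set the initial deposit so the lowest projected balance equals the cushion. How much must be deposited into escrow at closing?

$12,533.75

Cushion = 2 × $1,354.79 = $2,709.58
Trial balance (start $0, +$1,354.79 each month, − disbursements):
  Sep: +$1,354.79 − $11,178.96 → -$9,824.17
  Oct: +$1,354.79 → -$8,469.38
  Nov: +$1,354.79 → -$7,114.59
  Dec: +$1,354.79 → -$5,759.80
  Jan: +$1,354.79 → -$4,405.01
  Feb: +$1,354.79 → -$3,050.22
  Mar: +$1,354.79 − $3,624.36 → -$5,319.79
  Apr: +$1,354.79 → -$3,965.00
  May: +$1,354.79 → -$2,610.21
  Jun: +$1,354.79 − $1,454.16 → -$2,709.58
  Jul: +$1,354.79 → -$1,354.79
  Aug: +$1,354.79 → $0.00
Lowest trial balance = -$9,824.17 (Sep)
Initial deposit = cushion − low point = $2,709.58 − (-$9,824.17) = $12,533.75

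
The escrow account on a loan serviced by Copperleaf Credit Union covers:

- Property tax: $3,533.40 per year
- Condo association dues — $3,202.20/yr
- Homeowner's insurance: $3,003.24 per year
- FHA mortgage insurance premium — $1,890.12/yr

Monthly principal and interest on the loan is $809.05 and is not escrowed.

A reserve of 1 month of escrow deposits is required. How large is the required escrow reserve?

$969.08

Property tax = $3,533.40 per year
Condo association dues = $3,202.20 per year
Homeowner's insurance = $3,003.24 per year
FHA mortgage insurance premium = $1,890.12 per year
Total per year = $11,628.96
Per month = $11,628.96 ÷ 12 = $969.08
Required cushion = 1 × $969.08 = $969.08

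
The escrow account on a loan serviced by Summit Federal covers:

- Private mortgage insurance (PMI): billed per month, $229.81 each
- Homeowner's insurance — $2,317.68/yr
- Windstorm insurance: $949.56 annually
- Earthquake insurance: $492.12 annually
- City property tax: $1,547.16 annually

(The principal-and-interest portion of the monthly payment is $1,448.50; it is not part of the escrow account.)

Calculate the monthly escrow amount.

$672.02

Private mortgage insurance (PMI) — $229.81 × 12 = $2,757.72
Homeowner's insurance — $2,317.68
Windstorm insurance — $949.56
Earthquake insurance — $492.12
City property tax — $1,547.16
Combined annual = $2,757.72 + $2,317.68 + $949.56 + $492.12 + $1,547.16 = $8,064.24
Per month = $8,064.24 / 12 = $672.02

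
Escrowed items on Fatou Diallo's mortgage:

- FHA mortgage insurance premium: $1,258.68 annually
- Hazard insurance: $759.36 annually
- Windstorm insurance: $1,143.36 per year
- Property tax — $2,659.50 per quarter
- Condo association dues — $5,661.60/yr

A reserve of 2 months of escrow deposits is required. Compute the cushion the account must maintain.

$3,243.50

FHA mortgage insurance premium: $1,258.68/yr
Hazard insurance: $759.36/yr
Windstorm insurance: $1,143.36/yr
Property tax: $2,659.50 × 4 = $10,638.00/yr
Condo association dues: $5,661.60/yr
Yearly total = $19,461.00
Monthly escrow = $19,461.00 ÷ 12 = $1,621.75
Required cushion = 2 × $1,621.75 = $3,243.50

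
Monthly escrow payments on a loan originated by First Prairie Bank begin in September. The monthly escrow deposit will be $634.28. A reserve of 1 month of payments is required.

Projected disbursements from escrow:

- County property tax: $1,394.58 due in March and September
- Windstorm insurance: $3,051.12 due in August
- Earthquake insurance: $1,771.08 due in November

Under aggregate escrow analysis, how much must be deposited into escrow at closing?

$1,897.10

Cushion = 1 × $634.28 = $634.28
Trial balance (start $0, +$634.28 each month, − disbursements):
  Sep: +$634.28 − $1,394.58 → -$760.30
  Oct: +$634.28 → -$126.02
  Nov: +$634.28 − $1,771.08 → -$1,262.82
  Dec: +$634.28 → -$628.54
  Jan: +$634.28 → $5.74
  Feb: +$634.28 → $640.02
  Mar: +$634.28 − $1,394.58 → -$120.28
  Apr: +$634.28 → $514.00
  May: +$634.28 → $1,148.28
  Jun: +$634.28 → $1,782.56
  Jul: +$634.28 → $2,416.84
  Aug: +$634.28 − $3,051.12 → $0.00
Lowest trial balance = -$1,262.82 (Nov)
Initial deposit = cushion − low point = $634.28 − (-$1,262.82) = $1,897.10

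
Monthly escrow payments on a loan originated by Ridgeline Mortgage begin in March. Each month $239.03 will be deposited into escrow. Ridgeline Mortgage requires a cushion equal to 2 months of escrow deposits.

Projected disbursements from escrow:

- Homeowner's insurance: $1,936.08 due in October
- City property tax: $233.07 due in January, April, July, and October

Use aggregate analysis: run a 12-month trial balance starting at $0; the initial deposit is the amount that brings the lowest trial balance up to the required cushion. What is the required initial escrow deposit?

Cushion = 2 × $239.03 = $478.06
Trial balance (start $0, +$239.03 each month, − disbursements):
  Mar: +$239.03 → $239.03
  Apr: +$239.03 − $233.07 → $244.99
  May: +$239.03 → $484.02
  Jun: +$239.03 → $723.05
  Jul: +$239.03 − $233.07 → $729.01
  Aug: +$239.03 → $968.04
  Sep: +$239.03 → $1,207.07
  Oct: +$239.03 − $2,169.15 → -$723.05
  Nov: +$239.03 → -$484.02
  Dec: +$239.03 → -$244.99
  Jan: +$239.03 − $233.07 → -$239.03
  Feb: +$239.03 → $0.00
Lowest trial balance = -$723.05 (Oct)
Initial deposit = cushion − low point = $478.06 − (-$723.05) = $1,201.11

$1,201.11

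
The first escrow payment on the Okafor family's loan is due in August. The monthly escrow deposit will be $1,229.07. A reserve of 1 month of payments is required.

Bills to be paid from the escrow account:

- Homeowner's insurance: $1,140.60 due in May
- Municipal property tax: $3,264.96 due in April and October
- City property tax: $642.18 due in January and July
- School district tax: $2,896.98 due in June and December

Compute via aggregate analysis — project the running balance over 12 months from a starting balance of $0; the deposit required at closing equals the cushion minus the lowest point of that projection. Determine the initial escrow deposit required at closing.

$1,815.96

Cushion = 1 × $1,229.07 = $1,229.07
Trial balance (start $0, +$1,229.07 each month, − disbursements):
  Aug: +$1,229.07 → $1,229.07
  Sep: +$1,229.07 → $2,458.14
  Oct: +$1,229.07 − $3,264.96 → $422.25
  Nov: +$1,229.07 → $1,651.32
  Dec: +$1,229.07 − $2,896.98 → -$16.59
  Jan: +$1,229.07 − $642.18 → $570.30
  Feb: +$1,229.07 → $1,799.37
  Mar: +$1,229.07 → $3,028.44
  Apr: +$1,229.07 − $3,264.96 → $992.55
  May: +$1,229.07 − $1,140.60 → $1,081.02
  Jun: +$1,229.07 − $2,896.98 → -$586.89
  Jul: +$1,229.07 − $642.18 → $0.00
Lowest trial balance = -$586.89 (Jun)
Initial deposit = cushion − low point = $1,229.07 − (-$586.89) = $1,815.96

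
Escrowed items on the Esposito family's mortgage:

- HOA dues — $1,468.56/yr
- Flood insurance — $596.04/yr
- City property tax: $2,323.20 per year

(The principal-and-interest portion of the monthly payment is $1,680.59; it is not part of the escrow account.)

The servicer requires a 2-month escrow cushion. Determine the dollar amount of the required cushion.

$731.30

HOA dues — $1,468.56
Flood insurance — $596.04
City property tax — $2,323.20
Total per year = $4,387.80
Monthly escrow = $4,387.80 / 12 = $365.65
Cushion = 2 × $365.65 = $731.30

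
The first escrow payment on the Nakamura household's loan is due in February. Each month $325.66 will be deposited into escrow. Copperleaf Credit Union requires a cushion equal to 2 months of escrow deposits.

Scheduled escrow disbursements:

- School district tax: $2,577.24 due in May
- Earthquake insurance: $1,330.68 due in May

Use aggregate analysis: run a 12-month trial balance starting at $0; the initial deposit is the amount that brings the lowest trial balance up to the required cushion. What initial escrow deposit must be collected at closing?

$3,256.60

Cushion = 2 × $325.66 = $651.32
Trial balance (start $0, +$325.66 each month, − disbursements):
  Feb: +$325.66 → $325.66
  Mar: +$325.66 → $651.32
  Apr: +$325.66 → $976.98
  May: +$325.66 − $3,907.92 → -$2,605.28
  Jun: +$325.66 → -$2,279.62
  Jul: +$325.66 → -$1,953.96
  Aug: +$325.66 → -$1,628.30
  Sep: +$325.66 → -$1,302.64
  Oct: +$325.66 → -$976.98
  Nov: +$325.66 → -$651.32
  Dec: +$325.66 → -$325.66
  Jan: +$325.66 → $0.00
Lowest trial balance = -$2,605.28 (May)
Initial deposit = cushion − low point = $651.32 − (-$2,605.28) = $3,256.60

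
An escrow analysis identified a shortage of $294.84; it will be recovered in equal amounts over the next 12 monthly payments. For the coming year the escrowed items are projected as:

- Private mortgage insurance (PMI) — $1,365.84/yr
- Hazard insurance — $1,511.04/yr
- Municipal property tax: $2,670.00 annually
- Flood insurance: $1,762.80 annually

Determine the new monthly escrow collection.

$633.71

Private mortgage insurance (PMI) = $1,365.84
Hazard insurance = $1,511.04
Municipal property tax = $2,670.00
Flood insurance = $1,762.80
Total per year = $7,309.68
Monthly escrow = $7,309.68 / 12 = $609.14
Shortage per month = $294.84 ÷ 12 = $24.57
New monthly escrow = $609.14 + $24.57 = $633.71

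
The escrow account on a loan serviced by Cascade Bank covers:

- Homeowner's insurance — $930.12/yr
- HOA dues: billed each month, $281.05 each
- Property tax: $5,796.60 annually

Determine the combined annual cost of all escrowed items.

$10,099.32

Homeowner's insurance = $930.12 per year
HOA dues = $281.05 × 12 = $3,372.60 per year
Property tax = $5,796.60 per year
Total per year = $10,099.32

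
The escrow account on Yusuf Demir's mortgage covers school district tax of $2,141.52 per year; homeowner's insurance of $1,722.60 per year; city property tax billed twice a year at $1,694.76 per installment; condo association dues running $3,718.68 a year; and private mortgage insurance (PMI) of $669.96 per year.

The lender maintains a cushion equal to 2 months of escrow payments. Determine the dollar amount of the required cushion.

$1,940.38

School district tax — $2,141.52
Homeowner's insurance — $1,722.60
City property tax — $1,694.76 × 2 = $3,389.52
Condo association dues — $3,718.68
Private mortgage insurance (PMI) — $669.96
Combined annual = $2,141.52 + $1,722.60 + $3,389.52 + $3,718.68 + $669.96 = $11,642.28
Base monthly escrow = $11,642.28 / 12 = $970.19
Cushion = 2 × $970.19 = $1,940.38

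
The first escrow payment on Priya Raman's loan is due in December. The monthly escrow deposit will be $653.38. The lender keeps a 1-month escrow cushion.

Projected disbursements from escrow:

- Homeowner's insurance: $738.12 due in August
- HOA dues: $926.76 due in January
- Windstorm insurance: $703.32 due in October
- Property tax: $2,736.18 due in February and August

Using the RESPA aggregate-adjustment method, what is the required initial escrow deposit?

$2,356.18

Cushion = 1 × $653.38 = $653.38
Trial balance (start $0, +$653.38 each month, − disbursements):
  Dec: +$653.38 → $653.38
  Jan: +$653.38 − $926.76 → $380.00
  Feb: +$653.38 − $2,736.18 → -$1,702.80
  Mar: +$653.38 → -$1,049.42
  Apr: +$653.38 → -$396.04
  May: +$653.38 → $257.34
  Jun: +$653.38 → $910.72
  Jul: +$653.38 → $1,564.10
  Aug: +$653.38 − $3,474.30 → -$1,256.82
  Sep: +$653.38 → -$603.44
  Oct: +$653.38 − $703.32 → -$653.38
  Nov: +$653.38 → $0.00
Lowest trial balance = -$1,702.80 (Feb)
Initial deposit = cushion − low point = $653.38 − (-$1,702.80) = $2,356.18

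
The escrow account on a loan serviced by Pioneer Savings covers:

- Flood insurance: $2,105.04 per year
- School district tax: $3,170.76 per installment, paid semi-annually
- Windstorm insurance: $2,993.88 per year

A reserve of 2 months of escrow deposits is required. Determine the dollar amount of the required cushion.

$1,906.74

Flood insurance — $2,105.04
School district tax — $3,170.76 × 2 = $6,341.52
Windstorm insurance — $2,993.88
Annual escrow total = $11,440.44
Per month = $11,440.44 / 12 = $953.37
Required cushion = 2 × $953.37 = $1,906.74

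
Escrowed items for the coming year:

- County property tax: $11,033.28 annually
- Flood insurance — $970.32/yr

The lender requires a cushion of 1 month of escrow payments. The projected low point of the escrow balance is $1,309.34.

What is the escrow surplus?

County property tax — $11,033.28/yr
Flood insurance — $970.32/yr
Combined annual = $11,033.28 + $970.32 = $12,003.60
Monthly escrow = $12,003.60 ÷ 12 = $1,000.30
Cushion = 1 × $1,000.30 = $1,000.30
Surplus = $1,309.34 − $1,000.30 = $309.04

$309.04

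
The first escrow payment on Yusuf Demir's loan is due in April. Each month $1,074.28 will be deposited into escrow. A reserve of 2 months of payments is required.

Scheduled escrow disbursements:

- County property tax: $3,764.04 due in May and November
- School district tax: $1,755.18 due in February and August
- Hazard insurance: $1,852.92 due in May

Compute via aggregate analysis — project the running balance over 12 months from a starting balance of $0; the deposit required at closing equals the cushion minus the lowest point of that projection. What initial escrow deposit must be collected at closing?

$5,616.96

Cushion = 2 × $1,074.28 = $2,148.56
Trial balance (start $0, +$1,074.28 each month, − disbursements):
  Apr: +$1,074.28 → $1,074.28
  May: +$1,074.28 − $5,616.96 → -$3,468.40
  Jun: +$1,074.28 → -$2,394.12
  Jul: +$1,074.28 → -$1,319.84
  Aug: +$1,074.28 − $1,755.18 → -$2,000.74
  Sep: +$1,074.28 → -$926.46
  Oct: +$1,074.28 → $147.82
  Nov: +$1,074.28 − $3,764.04 → -$2,541.94
  Dec: +$1,074.28 → -$1,467.66
  Jan: +$1,074.28 → -$393.38
  Feb: +$1,074.28 − $1,755.18 → -$1,074.28
  Mar: +$1,074.28 → $0.00
Lowest trial balance = -$3,468.40 (May)
Initial deposit = cushion − low point = $2,148.56 − (-$3,468.40) = $5,616.96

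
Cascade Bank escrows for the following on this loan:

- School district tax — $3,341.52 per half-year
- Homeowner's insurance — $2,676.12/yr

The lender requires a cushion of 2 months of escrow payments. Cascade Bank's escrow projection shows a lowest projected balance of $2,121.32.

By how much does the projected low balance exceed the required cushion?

$561.46

School district tax — $3,341.52 × 2 = $6,683.04
Homeowner's insurance — $2,676.12
Total per year = $6,683.04 + $2,676.12 = $9,359.16
Per month = $9,359.16 / 12 = $779.93
Required cushion = 2 × $779.93 = $1,559.86
Excess over cushion: $2,121.32 − $1,559.86 = $561.46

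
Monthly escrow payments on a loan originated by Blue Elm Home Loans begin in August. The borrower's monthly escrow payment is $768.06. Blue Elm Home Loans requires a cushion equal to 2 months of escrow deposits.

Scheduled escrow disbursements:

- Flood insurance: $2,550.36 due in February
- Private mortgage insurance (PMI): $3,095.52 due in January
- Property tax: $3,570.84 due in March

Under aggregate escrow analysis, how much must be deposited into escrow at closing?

$4,608.36

Cushion = 2 × $768.06 = $1,536.12
Trial balance (start $0, +$768.06 each month, − disbursements):
  Aug: +$768.06 → $768.06
  Sep: +$768.06 → $1,536.12
  Oct: +$768.06 → $2,304.18
  Nov: +$768.06 → $3,072.24
  Dec: +$768.06 → $3,840.30
  Jan: +$768.06 − $3,095.52 → $1,512.84
  Feb: +$768.06 − $2,550.36 → -$269.46
  Mar: +$768.06 − $3,570.84 → -$3,072.24
  Apr: +$768.06 → -$2,304.18
  May: +$768.06 → -$1,536.12
  Jun: +$768.06 → -$768.06
  Jul: +$768.06 → $0.00
Lowest trial balance = -$3,072.24 (Mar)
Initial deposit = cushion − low point = $1,536.12 − (-$3,072.24) = $4,608.36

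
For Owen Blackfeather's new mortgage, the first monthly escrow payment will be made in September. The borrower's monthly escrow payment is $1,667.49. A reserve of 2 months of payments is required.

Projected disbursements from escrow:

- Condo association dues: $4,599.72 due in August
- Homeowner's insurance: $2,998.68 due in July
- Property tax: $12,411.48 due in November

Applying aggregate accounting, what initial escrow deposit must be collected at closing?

$10,743.99

Cushion = 2 × $1,667.49 = $3,334.98
Trial balance (start $0, +$1,667.49 each month, − disbursements):
  Sep: +$1,667.49 → $1,667.49
  Oct: +$1,667.49 → $3,334.98
  Nov: +$1,667.49 − $12,411.48 → -$7,409.01
  Dec: +$1,667.49 → -$5,741.52
  Jan: +$1,667.49 → -$4,074.03
  Feb: +$1,667.49 → -$2,406.54
  Mar: +$1,667.49 → -$739.05
  Apr: +$1,667.49 → $928.44
  May: +$1,667.49 → $2,595.93
  Jun: +$1,667.49 → $4,263.42
  Jul: +$1,667.49 − $2,998.68 → $2,932.23
  Aug: +$1,667.49 − $4,599.72 → $0.00
Lowest trial balance = -$7,409.01 (Nov)
Initial deposit = cushion − low point = $3,334.98 − (-$7,409.01) = $10,743.99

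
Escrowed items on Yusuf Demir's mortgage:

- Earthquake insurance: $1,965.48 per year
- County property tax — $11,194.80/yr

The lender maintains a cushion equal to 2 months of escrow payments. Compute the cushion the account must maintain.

$2,193.38

Earthquake insurance = $1,965.48
County property tax = $11,194.80
Total per year = $13,160.28
Per month = $13,160.28 / 12 = $1,096.69
Required cushion = 2 × $1,096.69 = $2,193.38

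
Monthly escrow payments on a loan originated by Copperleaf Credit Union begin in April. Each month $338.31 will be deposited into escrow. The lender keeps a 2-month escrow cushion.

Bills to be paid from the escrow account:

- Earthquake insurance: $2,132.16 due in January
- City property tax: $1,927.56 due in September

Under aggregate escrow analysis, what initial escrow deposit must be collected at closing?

Cushion = 2 × $338.31 = $676.62
Trial balance (start $0, +$338.31 each month, − disbursements):
  Apr: +$338.31 → $338.31
  May: +$338.31 → $676.62
  Jun: +$338.31 → $1,014.93
  Jul: +$338.31 → $1,353.24
  Aug: +$338.31 → $1,691.55
  Sep: +$338.31 − $1,927.56 → $102.30
  Oct: +$338.31 → $440.61
  Nov: +$338.31 → $778.92
  Dec: +$338.31 → $1,117.23
  Jan: +$338.31 − $2,132.16 → -$676.62
  Feb: +$338.31 → -$338.31
  Mar: +$338.31 → $0.00
Lowest trial balance = -$676.62 (Jan)
Initial deposit = cushion − low point = $676.62 − (-$676.62) = $1,353.24

$1,353.24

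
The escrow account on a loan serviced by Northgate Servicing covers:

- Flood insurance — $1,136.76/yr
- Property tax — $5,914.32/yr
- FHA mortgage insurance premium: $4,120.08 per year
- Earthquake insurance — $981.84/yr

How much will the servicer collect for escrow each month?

Flood insurance: $1,136.76/yr
Property tax: $5,914.32/yr
FHA mortgage insurance premium: $4,120.08/yr
Earthquake insurance: $981.84/yr
Total per year = $12,153.00
Monthly escrow = $12,153.00 ÷ 12 = $1,012.75

$1,012.75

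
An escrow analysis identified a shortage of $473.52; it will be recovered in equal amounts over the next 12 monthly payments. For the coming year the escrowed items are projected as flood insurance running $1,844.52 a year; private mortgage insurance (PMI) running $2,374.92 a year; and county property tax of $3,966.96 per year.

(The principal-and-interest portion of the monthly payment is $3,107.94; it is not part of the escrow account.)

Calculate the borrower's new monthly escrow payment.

Flood insurance: $1,844.52 per year
Private mortgage insurance (PMI): $2,374.92 per year
County property tax: $3,966.96 per year
Combined annual = $8,186.40
Per month = $8,186.40 ÷ 12 = $682.20
Shortage per month = $473.52 / 12 = $39.46
New monthly escrow = $682.20 + $39.46 = $721.66

$721.66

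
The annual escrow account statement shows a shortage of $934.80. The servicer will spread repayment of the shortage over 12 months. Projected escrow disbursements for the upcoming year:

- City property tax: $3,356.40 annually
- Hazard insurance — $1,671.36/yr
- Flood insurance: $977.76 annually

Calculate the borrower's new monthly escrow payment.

$578.36

City property tax — $3,356.40/yr
Hazard insurance — $1,671.36/yr
Flood insurance — $977.76/yr
Annual escrow total = $6,005.52
Base monthly escrow = $6,005.52 / 12 = $500.46
Shortage per month = $934.80 / 12 = $77.90
Adjusted monthly = $500.46 + $77.90 = $578.36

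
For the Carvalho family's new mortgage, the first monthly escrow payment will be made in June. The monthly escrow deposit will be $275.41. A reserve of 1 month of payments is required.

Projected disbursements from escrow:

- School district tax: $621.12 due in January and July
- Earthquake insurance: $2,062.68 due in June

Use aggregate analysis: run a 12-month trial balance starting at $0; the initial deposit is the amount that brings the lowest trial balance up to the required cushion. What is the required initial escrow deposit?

$2,408.39

Cushion = 1 × $275.41 = $275.41
Trial balance (start $0, +$275.41 each month, − disbursements):
  Jun: +$275.41 − $2,062.68 → -$1,787.27
  Jul: +$275.41 − $621.12 → -$2,132.98
  Aug: +$275.41 → -$1,857.57
  Sep: +$275.41 → -$1,582.16
  Oct: +$275.41 → -$1,306.75
  Nov: +$275.41 → -$1,031.34
  Dec: +$275.41 → -$755.93
  Jan: +$275.41 − $621.12 → -$1,101.64
  Feb: +$275.41 → -$826.23
  Mar: +$275.41 → -$550.82
  Apr: +$275.41 → -$275.41
  May: +$275.41 → $0.00
Lowest trial balance = -$2,132.98 (Jul)
Initial deposit = cushion − low point = $275.41 − (-$2,132.98) = $2,408.39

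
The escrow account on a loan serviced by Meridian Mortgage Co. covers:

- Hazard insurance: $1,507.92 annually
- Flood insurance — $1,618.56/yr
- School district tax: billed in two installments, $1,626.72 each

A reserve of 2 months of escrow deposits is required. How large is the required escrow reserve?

Hazard insurance: $1,507.92 annually
Flood insurance: $1,618.56 annually
School district tax: $1,626.72 × 2 = $3,253.44 annually
Total annual escrow = $6,379.92
Monthly escrow = $6,379.92 ÷ 12 = $531.66
Cushion = 2 × $531.66 = $1,063.32

$1,063.32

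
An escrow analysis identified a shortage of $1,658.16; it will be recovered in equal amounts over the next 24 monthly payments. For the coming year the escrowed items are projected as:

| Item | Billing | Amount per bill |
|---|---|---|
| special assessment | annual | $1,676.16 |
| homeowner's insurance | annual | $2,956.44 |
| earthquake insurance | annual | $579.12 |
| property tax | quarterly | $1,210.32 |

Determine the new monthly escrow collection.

$906.84

Special assessment = $1,676.16
Homeowner's insurance = $2,956.44
Earthquake insurance = $579.12
Property tax = $1,210.32 × 4 = $4,841.28
Total per year = $10,053.00
Monthly escrow = $10,053.00 / 12 = $837.75
Shortage spread = $1,658.16 ÷ 24 = $69.09/mo
New monthly escrow = $837.75 + $69.09 = $906.84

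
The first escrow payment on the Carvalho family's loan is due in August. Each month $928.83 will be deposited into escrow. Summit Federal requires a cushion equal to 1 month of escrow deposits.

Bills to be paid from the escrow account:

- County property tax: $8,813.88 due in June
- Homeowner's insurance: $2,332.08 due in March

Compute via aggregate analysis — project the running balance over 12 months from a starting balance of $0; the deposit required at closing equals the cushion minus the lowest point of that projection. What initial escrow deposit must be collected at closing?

Cushion = 1 × $928.83 = $928.83
Trial balance (start $0, +$928.83 each month, − disbursements):
  Aug: +$928.83 → $928.83
  Sep: +$928.83 → $1,857.66
  Oct: +$928.83 → $2,786.49
  Nov: +$928.83 → $3,715.32
  Dec: +$928.83 → $4,644.15
  Jan: +$928.83 → $5,572.98
  Feb: +$928.83 → $6,501.81
  Mar: +$928.83 − $2,332.08 → $5,098.56
  Apr: +$928.83 → $6,027.39
  May: +$928.83 → $6,956.22
  Jun: +$928.83 − $8,813.88 → -$928.83
  Jul: +$928.83 → $0.00
Lowest trial balance = -$928.83 (Jun)
Initial deposit = cushion − low point = $928.83 − (-$928.83) = $1,857.66

$1,857.66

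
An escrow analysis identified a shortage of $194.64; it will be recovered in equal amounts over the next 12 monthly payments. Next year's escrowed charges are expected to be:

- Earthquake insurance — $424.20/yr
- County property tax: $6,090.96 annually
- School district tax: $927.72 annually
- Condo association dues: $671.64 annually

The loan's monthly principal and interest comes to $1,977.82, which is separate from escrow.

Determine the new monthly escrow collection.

Earthquake insurance: $424.20/yr
County property tax: $6,090.96/yr
School district tax: $927.72/yr
Condo association dues: $671.64/yr
Total annual escrow = $8,114.52
Monthly escrow = $8,114.52 ÷ 12 = $676.21
Shortage spread = $194.64 / 12 = $16.22/mo
New monthly escrow = $676.21 + $16.22 = $692.43

$692.43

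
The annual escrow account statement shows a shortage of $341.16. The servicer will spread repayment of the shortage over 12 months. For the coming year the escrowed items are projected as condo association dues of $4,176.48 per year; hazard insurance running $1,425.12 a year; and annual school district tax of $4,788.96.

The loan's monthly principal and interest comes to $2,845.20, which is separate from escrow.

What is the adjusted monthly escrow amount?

$894.31

Condo association dues = $4,176.48/yr
Hazard insurance = $1,425.12/yr
School district tax = $4,788.96/yr
Annual escrow total = $10,390.56
Per month = $10,390.56 ÷ 12 = $865.88
Shortage per month = $341.16 ÷ 12 = $28.43
New monthly escrow = $865.88 + $28.43 = $894.31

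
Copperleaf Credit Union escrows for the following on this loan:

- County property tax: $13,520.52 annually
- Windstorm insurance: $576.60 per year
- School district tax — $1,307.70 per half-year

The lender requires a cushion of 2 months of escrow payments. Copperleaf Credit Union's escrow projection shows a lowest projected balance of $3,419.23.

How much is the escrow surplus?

$633.81

County property tax — $13,520.52 annually
Windstorm insurance — $576.60 annually
School district tax — $1,307.70 × 2 = $2,615.40 annually
Yearly total = $16,712.52
Monthly = $16,712.52 / 12 = $1,392.71
Cushion = 2 × $1,392.71 = $2,785.42
Surplus = $3,419.23 − $2,785.42 = $633.81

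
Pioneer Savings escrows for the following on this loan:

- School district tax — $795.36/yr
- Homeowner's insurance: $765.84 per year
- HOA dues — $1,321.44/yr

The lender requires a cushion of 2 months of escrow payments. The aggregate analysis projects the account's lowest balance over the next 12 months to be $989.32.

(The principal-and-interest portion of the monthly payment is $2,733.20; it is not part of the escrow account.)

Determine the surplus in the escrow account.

$508.88

School district tax: $795.36 annually
Homeowner's insurance: $765.84 annually
HOA dues: $1,321.44 annually
Combined annual = $2,882.64
Base monthly escrow = $2,882.64 ÷ 12 = $240.22
Required cushion = 2 × $240.22 = $480.44
Excess over cushion: $989.32 − $480.44 = $508.88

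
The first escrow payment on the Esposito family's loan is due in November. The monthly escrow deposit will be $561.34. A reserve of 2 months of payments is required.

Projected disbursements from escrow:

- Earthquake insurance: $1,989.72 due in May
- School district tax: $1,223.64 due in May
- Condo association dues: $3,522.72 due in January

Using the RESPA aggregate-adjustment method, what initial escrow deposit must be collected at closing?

Cushion = 2 × $561.34 = $1,122.68
Trial balance (start $0, +$561.34 each month, − disbursements):
  Nov: +$561.34 → $561.34
  Dec: +$561.34 → $1,122.68
  Jan: +$561.34 − $3,522.72 → -$1,838.70
  Feb: +$561.34 → -$1,277.36
  Mar: +$561.34 → -$716.02
  Apr: +$561.34 → -$154.68
  May: +$561.34 − $3,213.36 → -$2,806.70
  Jun: +$561.34 → -$2,245.36
  Jul: +$561.34 → -$1,684.02
  Aug: +$561.34 → -$1,122.68
  Sep: +$561.34 → -$561.34
  Oct: +$561.34 → $0.00
Lowest trial balance = -$2,806.70 (May)
Initial deposit = cushion − low point = $1,122.68 − (-$2,806.70) = $3,929.38

$3,929.38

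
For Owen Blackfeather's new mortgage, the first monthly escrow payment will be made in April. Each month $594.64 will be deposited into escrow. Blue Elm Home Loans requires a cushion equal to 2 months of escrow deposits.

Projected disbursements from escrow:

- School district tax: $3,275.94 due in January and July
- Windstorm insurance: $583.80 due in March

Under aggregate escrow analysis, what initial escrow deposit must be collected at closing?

Cushion = 2 × $594.64 = $1,189.28
Trial balance (start $0, +$594.64 each month, − disbursements):
  Apr: +$594.64 → $594.64
  May: +$594.64 → $1,189.28
  Jun: +$594.64 → $1,783.92
  Jul: +$594.64 − $3,275.94 → -$897.38
  Aug: +$594.64 → -$302.74
  Sep: +$594.64 → $291.90
  Oct: +$594.64 → $886.54
  Nov: +$594.64 → $1,481.18
  Dec: +$594.64 → $2,075.82
  Jan: +$594.64 − $3,275.94 → -$605.48
  Feb: +$594.64 → -$10.84
  Mar: +$594.64 − $583.80 → $0.00
Lowest trial balance = -$897.38 (Jul)
Initial deposit = cushion − low point = $1,189.28 − (-$897.38) = $2,086.66

$2,086.66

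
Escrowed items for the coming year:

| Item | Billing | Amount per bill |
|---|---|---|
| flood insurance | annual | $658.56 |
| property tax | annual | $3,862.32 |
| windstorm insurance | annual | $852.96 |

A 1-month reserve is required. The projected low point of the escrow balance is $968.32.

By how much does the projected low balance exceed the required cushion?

Flood insurance — $658.56
Property tax — $3,862.32
Windstorm insurance — $852.96
Total per year = $5,373.84
Per month = $5,373.84 / 12 = $447.82
Required reserve = 1 × $447.82 = $447.82
Surplus = $968.32 − $447.82 = $520.50

$520.50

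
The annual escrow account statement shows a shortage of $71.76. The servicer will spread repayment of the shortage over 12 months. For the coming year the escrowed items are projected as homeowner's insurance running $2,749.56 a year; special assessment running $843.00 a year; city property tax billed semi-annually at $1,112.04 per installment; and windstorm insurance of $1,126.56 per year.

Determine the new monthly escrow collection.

$584.58

Homeowner's insurance = $2,749.56/yr
Special assessment = $843.00/yr
City property tax = $1,112.04 × 2 = $2,224.08/yr
Windstorm insurance = $1,126.56/yr
Combined annual = $6,943.20
Monthly escrow = $6,943.20 / 12 = $578.60
Shortage per month = $71.76 / 12 = $5.98
New monthly escrow = $578.60 + $5.98 = $584.58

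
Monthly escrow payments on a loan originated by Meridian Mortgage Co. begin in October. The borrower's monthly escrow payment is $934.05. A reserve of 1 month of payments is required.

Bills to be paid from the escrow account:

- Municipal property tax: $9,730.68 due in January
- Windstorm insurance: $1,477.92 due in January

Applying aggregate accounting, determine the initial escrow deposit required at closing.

$8,406.45

Cushion = 1 × $934.05 = $934.05
Trial balance (start $0, +$934.05 each month, − disbursements):
  Oct: +$934.05 → $934.05
  Nov: +$934.05 → $1,868.10
  Dec: +$934.05 → $2,802.15
  Jan: +$934.05 − $11,208.60 → -$7,472.40
  Feb: +$934.05 → -$6,538.35
  Mar: +$934.05 → -$5,604.30
  Apr: +$934.05 → -$4,670.25
  May: +$934.05 → -$3,736.20
  Jun: +$934.05 → -$2,802.15
  Jul: +$934.05 → -$1,868.10
  Aug: +$934.05 → -$934.05
  Sep: +$934.05 → $0.00
Lowest trial balance = -$7,472.40 (Jan)
Initial deposit = cushion − low point = $934.05 − (-$7,472.40) = $8,406.45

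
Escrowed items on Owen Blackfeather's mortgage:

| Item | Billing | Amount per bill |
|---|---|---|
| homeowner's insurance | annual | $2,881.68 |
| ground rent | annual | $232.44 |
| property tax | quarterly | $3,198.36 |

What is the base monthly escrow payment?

Homeowner's insurance — $2,881.68/yr
Ground rent — $232.44/yr
Property tax — $3,198.36 × 4 = $12,793.44/yr
Combined annual = $15,907.56
Monthly escrow = $15,907.56 ÷ 12 = $1,325.63

$1,325.63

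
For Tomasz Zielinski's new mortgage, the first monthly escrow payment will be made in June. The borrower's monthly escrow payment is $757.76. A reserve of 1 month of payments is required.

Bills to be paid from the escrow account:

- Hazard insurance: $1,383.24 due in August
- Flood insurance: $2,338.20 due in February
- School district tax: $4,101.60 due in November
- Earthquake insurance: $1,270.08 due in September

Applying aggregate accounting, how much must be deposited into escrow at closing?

$3,031.04

Cushion = 1 × $757.76 = $757.76
Trial balance (start $0, +$757.76 each month, − disbursements):
  Jun: +$757.76 → $757.76
  Jul: +$757.76 → $1,515.52
  Aug: +$757.76 − $1,383.24 → $890.04
  Sep: +$757.76 − $1,270.08 → $377.72
  Oct: +$757.76 → $1,135.48
  Nov: +$757.76 − $4,101.60 → -$2,208.36
  Dec: +$757.76 → -$1,450.60
  Jan: +$757.76 → -$692.84
  Feb: +$757.76 − $2,338.20 → -$2,273.28
  Mar: +$757.76 → -$1,515.52
  Apr: +$757.76 → -$757.76
  May: +$757.76 → $0.00
Lowest trial balance = -$2,273.28 (Feb)
Initial deposit = cushion − low point = $757.76 − (-$2,273.28) = $3,031.04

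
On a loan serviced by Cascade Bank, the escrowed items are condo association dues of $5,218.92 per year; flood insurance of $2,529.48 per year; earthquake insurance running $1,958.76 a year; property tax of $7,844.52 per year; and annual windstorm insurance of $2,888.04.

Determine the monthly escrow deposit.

Condo association dues: $5,218.92 per year
Flood insurance: $2,529.48 per year
Earthquake insurance: $1,958.76 per year
Property tax: $7,844.52 per year
Windstorm insurance: $2,888.04 per year
Total per year = $5,218.92 + $2,529.48 + $1,958.76 + $7,844.52 + $2,888.04 = $20,439.72
Base monthly escrow = $20,439.72 ÷ 12 = $1,703.31

$1,703.31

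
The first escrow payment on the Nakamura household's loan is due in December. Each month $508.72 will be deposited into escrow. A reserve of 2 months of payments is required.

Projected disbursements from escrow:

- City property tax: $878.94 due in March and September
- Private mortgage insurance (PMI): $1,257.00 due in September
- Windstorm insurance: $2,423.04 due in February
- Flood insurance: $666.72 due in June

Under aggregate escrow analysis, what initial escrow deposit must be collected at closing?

$2,284.54

Cushion = 2 × $508.72 = $1,017.44
Trial balance (start $0, +$508.72 each month, − disbursements):
  Dec: +$508.72 → $508.72
  Jan: +$508.72 → $1,017.44
  Feb: +$508.72 − $2,423.04 → -$896.88
  Mar: +$508.72 − $878.94 → -$1,267.10
  Apr: +$508.72 → -$758.38
  May: +$508.72 → -$249.66
  Jun: +$508.72 − $666.72 → -$407.66
  Jul: +$508.72 → $101.06
  Aug: +$508.72 → $609.78
  Sep: +$508.72 − $2,135.94 → -$1,017.44
  Oct: +$508.72 → -$508.72
  Nov: +$508.72 → $0.00
Lowest trial balance = -$1,267.10 (Mar)
Initial deposit = cushion − low point = $1,017.44 − (-$1,267.10) = $2,284.54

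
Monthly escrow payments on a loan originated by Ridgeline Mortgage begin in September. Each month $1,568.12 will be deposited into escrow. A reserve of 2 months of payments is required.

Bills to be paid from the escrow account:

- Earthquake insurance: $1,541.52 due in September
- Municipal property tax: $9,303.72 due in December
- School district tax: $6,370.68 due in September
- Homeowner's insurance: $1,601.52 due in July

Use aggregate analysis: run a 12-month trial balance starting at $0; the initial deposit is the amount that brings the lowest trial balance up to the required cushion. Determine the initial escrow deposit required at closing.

Cushion = 2 × $1,568.12 = $3,136.24
Trial balance (start $0, +$1,568.12 each month, − disbursements):
  Sep: +$1,568.12 − $7,912.20 → -$6,344.08
  Oct: +$1,568.12 → -$4,775.96
  Nov: +$1,568.12 → -$3,207.84
  Dec: +$1,568.12 − $9,303.72 → -$10,943.44
  Jan: +$1,568.12 → -$9,375.32
  Feb: +$1,568.12 → -$7,807.20
  Mar: +$1,568.12 → -$6,239.08
  Apr: +$1,568.12 → -$4,670.96
  May: +$1,568.12 → -$3,102.84
  Jun: +$1,568.12 → -$1,534.72
  Jul: +$1,568.12 − $1,601.52 → -$1,568.12
  Aug: +$1,568.12 → $0.00
Lowest trial balance = -$10,943.44 (Dec)
Initial deposit = cushion − low point = $3,136.24 − (-$10,943.44) = $14,079.68

$14,079.68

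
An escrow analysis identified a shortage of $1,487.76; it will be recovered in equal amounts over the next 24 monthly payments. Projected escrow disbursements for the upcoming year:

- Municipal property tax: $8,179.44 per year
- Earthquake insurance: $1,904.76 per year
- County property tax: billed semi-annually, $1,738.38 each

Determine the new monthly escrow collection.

Municipal property tax: $8,179.44 annually
Earthquake insurance: $1,904.76 annually
County property tax: $1,738.38 × 2 = $3,476.76 annually
Yearly total = $8,179.44 + $1,904.76 + $3,476.76 = $13,560.96
Monthly = $13,560.96 ÷ 12 = $1,130.08
Shortage per month = $1,487.76 ÷ 24 = $61.99
New monthly escrow = $1,130.08 + $61.99 = $1,192.07

$1,192.07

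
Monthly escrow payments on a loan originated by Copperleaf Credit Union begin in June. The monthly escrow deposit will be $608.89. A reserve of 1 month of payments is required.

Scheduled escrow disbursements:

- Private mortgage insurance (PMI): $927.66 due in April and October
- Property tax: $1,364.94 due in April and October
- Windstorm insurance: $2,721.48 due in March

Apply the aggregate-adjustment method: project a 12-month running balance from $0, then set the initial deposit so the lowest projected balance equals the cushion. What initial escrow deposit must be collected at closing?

$1,217.78

Cushion = 1 × $608.89 = $608.89
Trial balance (start $0, +$608.89 each month, − disbursements):
  Jun: +$608.89 → $608.89
  Jul: +$608.89 → $1,217.78
  Aug: +$608.89 → $1,826.67
  Sep: +$608.89 → $2,435.56
  Oct: +$608.89 − $2,292.60 → $751.85
  Nov: +$608.89 → $1,360.74
  Dec: +$608.89 → $1,969.63
  Jan: +$608.89 → $2,578.52
  Feb: +$608.89 → $3,187.41
  Mar: +$608.89 − $2,721.48 → $1,074.82
  Apr: +$608.89 − $2,292.60 → -$608.89
  May: +$608.89 → $0.00
Lowest trial balance = -$608.89 (Apr)
Initial deposit = cushion − low point = $608.89 − (-$608.89) = $1,217.78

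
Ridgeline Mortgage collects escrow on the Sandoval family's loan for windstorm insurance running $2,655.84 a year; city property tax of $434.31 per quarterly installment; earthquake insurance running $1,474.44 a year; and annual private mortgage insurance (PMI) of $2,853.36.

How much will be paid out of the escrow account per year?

$8,720.88

Windstorm insurance: $2,655.84 annually
City property tax: $434.31 × 4 = $1,737.24 annually
Earthquake insurance: $1,474.44 annually
Private mortgage insurance (PMI): $2,853.36 annually
Annual escrow total = $8,720.88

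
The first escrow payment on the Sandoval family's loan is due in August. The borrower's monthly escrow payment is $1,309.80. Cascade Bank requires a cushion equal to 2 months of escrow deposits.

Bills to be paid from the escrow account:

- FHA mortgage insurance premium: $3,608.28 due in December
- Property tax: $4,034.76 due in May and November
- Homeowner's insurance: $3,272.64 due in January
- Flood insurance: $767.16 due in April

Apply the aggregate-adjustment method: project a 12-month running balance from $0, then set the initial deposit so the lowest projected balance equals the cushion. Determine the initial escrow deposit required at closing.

$5,676.48

Cushion = 2 × $1,309.80 = $2,619.60
Trial balance (start $0, +$1,309.80 each month, − disbursements):
  Aug: +$1,309.80 → $1,309.80
  Sep: +$1,309.80 → $2,619.60
  Oct: +$1,309.80 → $3,929.40
  Nov: +$1,309.80 − $4,034.76 → $1,204.44
  Dec: +$1,309.80 − $3,608.28 → -$1,094.04
  Jan: +$1,309.80 − $3,272.64 → -$3,056.88
  Feb: +$1,309.80 → -$1,747.08
  Mar: +$1,309.80 → -$437.28
  Apr: +$1,309.80 − $767.16 → $105.36
  May: +$1,309.80 − $4,034.76 → -$2,619.60
  Jun: +$1,309.80 → -$1,309.80
  Jul: +$1,309.80 → $0.00
Lowest trial balance = -$3,056.88 (Jan)
Initial deposit = cushion − low point = $2,619.60 − (-$3,056.88) = $5,676.48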